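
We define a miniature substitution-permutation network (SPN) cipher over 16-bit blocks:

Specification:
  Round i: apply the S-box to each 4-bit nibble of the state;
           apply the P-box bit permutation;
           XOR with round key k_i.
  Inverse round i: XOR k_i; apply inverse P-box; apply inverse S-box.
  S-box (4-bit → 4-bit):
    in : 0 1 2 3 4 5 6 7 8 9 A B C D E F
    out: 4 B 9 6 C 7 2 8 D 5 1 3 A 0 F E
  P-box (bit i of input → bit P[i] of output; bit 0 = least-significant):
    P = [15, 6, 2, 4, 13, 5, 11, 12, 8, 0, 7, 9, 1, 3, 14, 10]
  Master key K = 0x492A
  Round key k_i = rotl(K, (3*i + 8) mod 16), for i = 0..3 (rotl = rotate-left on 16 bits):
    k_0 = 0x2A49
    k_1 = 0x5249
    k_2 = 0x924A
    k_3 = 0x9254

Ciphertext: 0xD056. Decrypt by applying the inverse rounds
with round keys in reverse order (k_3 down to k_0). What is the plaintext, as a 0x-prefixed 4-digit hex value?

s_0 = ciphertext = 0xD056
s_1 = InvRound(s_0, k_3) = 0x97DD
s_2 = InvRound(s_1, k_2) = 0x25D4
s_3 = InvRound(s_2, k_1) = 0xFE24
s_4 = InvRound(s_3, k_0) = 0xF6C5

0xF6C5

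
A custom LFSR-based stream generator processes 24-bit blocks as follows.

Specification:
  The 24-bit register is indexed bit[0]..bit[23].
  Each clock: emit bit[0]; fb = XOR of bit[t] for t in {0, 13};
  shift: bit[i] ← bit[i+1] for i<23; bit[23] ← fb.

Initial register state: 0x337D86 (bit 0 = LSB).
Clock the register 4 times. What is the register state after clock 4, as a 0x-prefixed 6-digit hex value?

reg_0 = 0x337D86
clock 1: out=0, reg = 0x99BEC3
clock 2: out=1, reg = 0x4CDF61
clock 3: out=1, reg = 0xA66FB0
clock 4: out=0, reg = 0xD337D8

0xD337D8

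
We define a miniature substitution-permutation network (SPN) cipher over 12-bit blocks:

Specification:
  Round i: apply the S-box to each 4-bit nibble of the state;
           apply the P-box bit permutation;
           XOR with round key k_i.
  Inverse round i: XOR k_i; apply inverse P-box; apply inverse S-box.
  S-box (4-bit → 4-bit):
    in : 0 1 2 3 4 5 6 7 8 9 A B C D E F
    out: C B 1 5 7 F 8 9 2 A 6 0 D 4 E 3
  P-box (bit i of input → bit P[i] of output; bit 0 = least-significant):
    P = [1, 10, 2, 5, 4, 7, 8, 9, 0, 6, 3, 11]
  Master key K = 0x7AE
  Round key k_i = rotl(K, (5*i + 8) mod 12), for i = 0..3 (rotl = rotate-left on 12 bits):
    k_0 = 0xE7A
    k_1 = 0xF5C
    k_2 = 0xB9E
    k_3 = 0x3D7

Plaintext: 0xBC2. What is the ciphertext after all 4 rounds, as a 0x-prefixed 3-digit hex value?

s_0 = plaintext = 0xBC2
s_1 = Round(s_0, k_0) = 0xD68
s_2 = Round(s_1, k_1) = 0x954
s_3 = Round(s_2, k_2) = 0x448
s_4 = Round(s_3, k_3) = 0x60E

0x60E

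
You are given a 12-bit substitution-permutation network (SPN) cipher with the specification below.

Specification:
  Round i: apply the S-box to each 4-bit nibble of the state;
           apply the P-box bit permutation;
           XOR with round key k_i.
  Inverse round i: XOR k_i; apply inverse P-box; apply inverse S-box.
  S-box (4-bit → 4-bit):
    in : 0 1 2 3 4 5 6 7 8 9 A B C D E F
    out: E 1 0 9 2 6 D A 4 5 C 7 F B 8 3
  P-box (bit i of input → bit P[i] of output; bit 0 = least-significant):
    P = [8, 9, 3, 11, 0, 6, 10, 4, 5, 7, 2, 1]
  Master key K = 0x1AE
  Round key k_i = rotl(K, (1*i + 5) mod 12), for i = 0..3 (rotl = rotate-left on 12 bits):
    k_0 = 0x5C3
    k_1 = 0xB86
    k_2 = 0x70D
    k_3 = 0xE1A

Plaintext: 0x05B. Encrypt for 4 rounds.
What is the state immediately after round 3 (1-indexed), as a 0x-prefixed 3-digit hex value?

0xED4

s_0 = plaintext = 0x05B
s_1 = Round(s_0, k_0) = 0x20D
s_2 = Round(s_1, k_1) = 0x4D6
s_3 = Round(s_2, k_2) = 0xED4
s_4 = Round(s_3, k_3) = 0xC49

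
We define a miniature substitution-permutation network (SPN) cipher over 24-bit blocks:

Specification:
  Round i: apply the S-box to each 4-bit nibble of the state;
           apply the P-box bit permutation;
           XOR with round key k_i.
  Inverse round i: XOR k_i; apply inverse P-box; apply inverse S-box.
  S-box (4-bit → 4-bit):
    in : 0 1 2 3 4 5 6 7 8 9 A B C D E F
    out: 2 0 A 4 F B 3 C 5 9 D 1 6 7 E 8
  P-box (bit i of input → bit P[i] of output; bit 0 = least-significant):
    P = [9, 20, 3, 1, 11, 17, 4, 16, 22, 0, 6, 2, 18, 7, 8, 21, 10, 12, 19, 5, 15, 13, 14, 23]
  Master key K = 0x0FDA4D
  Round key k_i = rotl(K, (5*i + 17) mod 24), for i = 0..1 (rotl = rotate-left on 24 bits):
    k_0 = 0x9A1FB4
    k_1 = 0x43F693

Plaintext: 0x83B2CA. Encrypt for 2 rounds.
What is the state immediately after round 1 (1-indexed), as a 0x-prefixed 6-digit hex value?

0x94DDAB

s_0 = plaintext = 0x83B2CA
s_1 = Round(s_0, k_0) = 0x94DDAB
s_2 = Round(s_1, k_1) = 0x8E6962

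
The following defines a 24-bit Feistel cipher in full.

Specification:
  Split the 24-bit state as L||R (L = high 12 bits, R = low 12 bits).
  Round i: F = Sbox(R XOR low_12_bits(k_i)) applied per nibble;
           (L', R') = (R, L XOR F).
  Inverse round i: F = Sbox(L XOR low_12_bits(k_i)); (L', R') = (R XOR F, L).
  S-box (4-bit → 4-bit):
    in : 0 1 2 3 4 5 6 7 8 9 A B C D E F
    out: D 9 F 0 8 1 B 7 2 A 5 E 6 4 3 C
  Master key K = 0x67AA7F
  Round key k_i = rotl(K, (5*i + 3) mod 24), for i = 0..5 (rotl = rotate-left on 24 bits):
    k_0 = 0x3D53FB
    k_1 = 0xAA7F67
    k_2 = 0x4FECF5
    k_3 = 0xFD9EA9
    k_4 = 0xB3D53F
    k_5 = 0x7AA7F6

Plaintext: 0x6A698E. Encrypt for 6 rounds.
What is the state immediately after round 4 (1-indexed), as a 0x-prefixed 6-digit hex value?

0x37CB22

s_0 = plaintext = 0x6A698E
s_1 = Round(s_0, k_0) = 0x98E3D7
s_2 = Round(s_1, k_1) = 0x3D7F63
s_3 = Round(s_2, k_2) = 0xF6337C
s_4 = Round(s_3, k_3) = 0x37CB22
s_5 = Round(s_4, k_4) = 0xB220E8
s_6 = Round(s_5, k_5) = 0x0E8CB1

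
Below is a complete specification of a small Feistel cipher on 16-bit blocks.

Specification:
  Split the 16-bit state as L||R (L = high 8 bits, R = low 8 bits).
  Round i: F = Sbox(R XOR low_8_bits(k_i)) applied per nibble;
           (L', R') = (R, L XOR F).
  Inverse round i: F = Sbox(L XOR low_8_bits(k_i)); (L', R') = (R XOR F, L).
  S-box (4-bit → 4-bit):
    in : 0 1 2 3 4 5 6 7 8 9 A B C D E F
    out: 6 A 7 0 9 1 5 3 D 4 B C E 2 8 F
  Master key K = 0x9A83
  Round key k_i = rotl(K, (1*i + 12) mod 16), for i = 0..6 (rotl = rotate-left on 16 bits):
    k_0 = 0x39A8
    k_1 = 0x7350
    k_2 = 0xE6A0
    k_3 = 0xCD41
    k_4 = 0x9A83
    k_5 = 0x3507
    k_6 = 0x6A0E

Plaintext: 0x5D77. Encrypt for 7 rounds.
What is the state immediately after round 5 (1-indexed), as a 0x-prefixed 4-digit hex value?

0xD1D3

s_0 = plaintext = 0x5D77
s_1 = Round(s_0, k_0) = 0x7772
s_2 = Round(s_1, k_1) = 0x7200
s_3 = Round(s_2, k_2) = 0x00C4
s_4 = Round(s_3, k_3) = 0xC4D1
s_5 = Round(s_4, k_4) = 0xD1D3
s_6 = Round(s_5, k_5) = 0xD3F8
s_7 = Round(s_6, k_6) = 0xF826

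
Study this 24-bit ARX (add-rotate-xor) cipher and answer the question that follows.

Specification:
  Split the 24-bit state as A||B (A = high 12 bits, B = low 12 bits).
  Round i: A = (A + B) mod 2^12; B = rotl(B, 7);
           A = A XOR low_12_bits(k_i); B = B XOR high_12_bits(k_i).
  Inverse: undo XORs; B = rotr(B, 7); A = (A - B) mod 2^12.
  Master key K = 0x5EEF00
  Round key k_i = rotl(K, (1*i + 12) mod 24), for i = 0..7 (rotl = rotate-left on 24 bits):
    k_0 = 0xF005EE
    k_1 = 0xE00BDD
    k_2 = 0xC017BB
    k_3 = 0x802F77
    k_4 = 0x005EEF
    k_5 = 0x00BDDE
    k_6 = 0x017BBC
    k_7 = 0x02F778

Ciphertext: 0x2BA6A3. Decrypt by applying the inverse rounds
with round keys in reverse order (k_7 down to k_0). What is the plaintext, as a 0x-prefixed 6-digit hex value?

s_0 = ciphertext = 0x2BA6A3
s_1 = InvRound(s_0, k_7) = 0x43518D
s_2 = InvRound(s_1, k_6) = 0xC46343
s_3 = InvRound(s_2, k_5) = 0x892906
s_4 = InvRound(s_3, k_4) = 0x60B072
s_5 = InvRound(s_4, k_3) = 0xB6CE10
s_6 = InvRound(s_5, k_2) = 0xAB3224
s_7 = InvRound(s_6, k_1) = 0xCD6498
s_8 = InvRound(s_7, k_0) = 0x621317

0x621317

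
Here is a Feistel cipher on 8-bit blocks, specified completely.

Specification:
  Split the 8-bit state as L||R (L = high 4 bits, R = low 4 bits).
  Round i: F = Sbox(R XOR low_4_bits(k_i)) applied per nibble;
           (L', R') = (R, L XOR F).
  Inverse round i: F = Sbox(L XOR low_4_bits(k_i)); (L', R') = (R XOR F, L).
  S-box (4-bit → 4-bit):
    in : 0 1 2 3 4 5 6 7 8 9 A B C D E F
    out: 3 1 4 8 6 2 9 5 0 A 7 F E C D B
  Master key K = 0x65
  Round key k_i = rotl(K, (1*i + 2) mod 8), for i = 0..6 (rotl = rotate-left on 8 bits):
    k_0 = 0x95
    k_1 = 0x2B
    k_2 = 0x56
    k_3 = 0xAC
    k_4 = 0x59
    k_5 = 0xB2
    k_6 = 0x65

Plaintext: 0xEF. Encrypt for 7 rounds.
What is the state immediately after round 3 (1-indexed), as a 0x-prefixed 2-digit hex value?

0xB5

s_0 = plaintext = 0xEF
s_1 = Round(s_0, k_0) = 0xF9
s_2 = Round(s_1, k_1) = 0x9B
s_3 = Round(s_2, k_2) = 0xB5
s_4 = Round(s_3, k_3) = 0x51
s_5 = Round(s_4, k_4) = 0x15
s_6 = Round(s_5, k_5) = 0x54
s_7 = Round(s_6, k_6) = 0x44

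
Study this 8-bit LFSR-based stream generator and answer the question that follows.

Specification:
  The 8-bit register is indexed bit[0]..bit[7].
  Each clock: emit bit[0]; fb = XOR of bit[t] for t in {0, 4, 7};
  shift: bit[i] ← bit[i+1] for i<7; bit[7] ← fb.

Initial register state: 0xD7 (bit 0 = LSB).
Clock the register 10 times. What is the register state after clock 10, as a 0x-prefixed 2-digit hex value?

reg_0 = 0xD7
clock 1: out=1, reg = 0xEB
clock 2: out=1, reg = 0x75
clock 3: out=1, reg = 0x3A
clock 4: out=0, reg = 0x9D
clock 5: out=1, reg = 0xCE
clock 6: out=0, reg = 0xE7
clock 7: out=1, reg = 0x73
clock 8: out=1, reg = 0x39
clock 9: out=1, reg = 0x1C
clock 10: out=0, reg = 0x8E

0x8E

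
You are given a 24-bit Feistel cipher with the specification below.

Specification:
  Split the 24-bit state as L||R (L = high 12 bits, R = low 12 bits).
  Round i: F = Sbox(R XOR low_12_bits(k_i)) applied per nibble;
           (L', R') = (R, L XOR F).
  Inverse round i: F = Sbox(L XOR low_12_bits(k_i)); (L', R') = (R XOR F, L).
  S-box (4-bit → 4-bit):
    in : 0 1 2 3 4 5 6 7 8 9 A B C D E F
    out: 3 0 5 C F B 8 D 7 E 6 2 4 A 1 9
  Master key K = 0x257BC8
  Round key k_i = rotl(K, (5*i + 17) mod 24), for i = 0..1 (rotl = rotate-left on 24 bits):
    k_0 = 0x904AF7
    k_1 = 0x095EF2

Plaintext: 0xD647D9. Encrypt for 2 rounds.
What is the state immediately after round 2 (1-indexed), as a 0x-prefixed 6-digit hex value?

s_0 = plaintext = 0xD647D9
s_1 = Round(s_0, k_0) = 0x7D9735
s_2 = Round(s_1, k_1) = 0x735994

0x735994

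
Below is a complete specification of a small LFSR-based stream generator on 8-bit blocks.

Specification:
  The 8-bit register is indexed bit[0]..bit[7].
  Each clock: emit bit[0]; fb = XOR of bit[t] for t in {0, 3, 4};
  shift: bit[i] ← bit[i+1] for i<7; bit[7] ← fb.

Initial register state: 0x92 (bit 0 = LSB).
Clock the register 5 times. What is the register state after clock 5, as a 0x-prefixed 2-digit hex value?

0xCC

reg_0 = 0x92
clock 1: out=0, reg = 0xC9
clock 2: out=1, reg = 0x64
clock 3: out=0, reg = 0x32
clock 4: out=0, reg = 0x99
clock 5: out=1, reg = 0xCC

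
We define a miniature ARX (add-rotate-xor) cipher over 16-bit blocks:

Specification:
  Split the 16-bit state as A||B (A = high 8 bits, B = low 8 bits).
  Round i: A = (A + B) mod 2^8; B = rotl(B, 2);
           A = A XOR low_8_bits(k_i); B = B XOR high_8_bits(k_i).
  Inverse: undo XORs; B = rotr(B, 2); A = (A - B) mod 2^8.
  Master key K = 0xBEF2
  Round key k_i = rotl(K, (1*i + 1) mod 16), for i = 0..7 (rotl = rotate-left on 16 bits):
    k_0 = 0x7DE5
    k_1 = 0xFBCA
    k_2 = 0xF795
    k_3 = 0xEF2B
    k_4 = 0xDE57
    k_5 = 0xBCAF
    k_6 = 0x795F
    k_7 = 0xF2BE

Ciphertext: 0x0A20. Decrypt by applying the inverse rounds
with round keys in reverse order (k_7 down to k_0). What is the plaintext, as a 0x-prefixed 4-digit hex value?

0x039B

s_0 = ciphertext = 0x0A20
s_1 = InvRound(s_0, k_7) = 0x00B4
s_2 = InvRound(s_1, k_6) = 0xEC73
s_3 = InvRound(s_2, k_5) = 0x50F3
s_4 = InvRound(s_3, k_4) = 0xBC4B
s_5 = InvRound(s_4, k_3) = 0x6E29
s_6 = InvRound(s_5, k_2) = 0x44B7
s_7 = InvRound(s_6, k_1) = 0x7B13
s_8 = InvRound(s_7, k_0) = 0x039B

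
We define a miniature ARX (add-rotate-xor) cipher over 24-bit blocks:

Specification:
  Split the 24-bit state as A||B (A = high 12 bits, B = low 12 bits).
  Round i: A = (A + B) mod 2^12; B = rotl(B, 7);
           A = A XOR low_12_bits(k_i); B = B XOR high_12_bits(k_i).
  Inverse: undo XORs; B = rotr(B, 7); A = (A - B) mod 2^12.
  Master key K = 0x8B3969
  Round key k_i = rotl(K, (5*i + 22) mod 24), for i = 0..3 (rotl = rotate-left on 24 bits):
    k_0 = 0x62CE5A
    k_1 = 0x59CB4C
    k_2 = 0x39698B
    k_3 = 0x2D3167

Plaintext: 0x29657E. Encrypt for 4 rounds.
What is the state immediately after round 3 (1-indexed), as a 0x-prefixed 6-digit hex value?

0x3E69A4

s_0 = plaintext = 0x29657E
s_1 = Round(s_0, k_0) = 0x64E907
s_2 = Round(s_1, k_1) = 0x419654
s_3 = Round(s_2, k_2) = 0x3E69A4
s_4 = Round(s_3, k_3) = 0xCED09E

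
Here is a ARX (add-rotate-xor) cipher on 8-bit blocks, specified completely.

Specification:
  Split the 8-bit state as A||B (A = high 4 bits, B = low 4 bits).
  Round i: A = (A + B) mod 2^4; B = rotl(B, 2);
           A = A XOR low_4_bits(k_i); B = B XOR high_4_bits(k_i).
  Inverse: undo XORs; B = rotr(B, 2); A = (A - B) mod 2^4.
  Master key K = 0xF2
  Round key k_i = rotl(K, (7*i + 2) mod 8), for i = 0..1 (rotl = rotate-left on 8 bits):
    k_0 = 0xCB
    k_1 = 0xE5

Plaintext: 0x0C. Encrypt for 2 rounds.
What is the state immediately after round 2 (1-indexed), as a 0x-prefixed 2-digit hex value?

0x31

s_0 = plaintext = 0x0C
s_1 = Round(s_0, k_0) = 0x7F
s_2 = Round(s_1, k_1) = 0x31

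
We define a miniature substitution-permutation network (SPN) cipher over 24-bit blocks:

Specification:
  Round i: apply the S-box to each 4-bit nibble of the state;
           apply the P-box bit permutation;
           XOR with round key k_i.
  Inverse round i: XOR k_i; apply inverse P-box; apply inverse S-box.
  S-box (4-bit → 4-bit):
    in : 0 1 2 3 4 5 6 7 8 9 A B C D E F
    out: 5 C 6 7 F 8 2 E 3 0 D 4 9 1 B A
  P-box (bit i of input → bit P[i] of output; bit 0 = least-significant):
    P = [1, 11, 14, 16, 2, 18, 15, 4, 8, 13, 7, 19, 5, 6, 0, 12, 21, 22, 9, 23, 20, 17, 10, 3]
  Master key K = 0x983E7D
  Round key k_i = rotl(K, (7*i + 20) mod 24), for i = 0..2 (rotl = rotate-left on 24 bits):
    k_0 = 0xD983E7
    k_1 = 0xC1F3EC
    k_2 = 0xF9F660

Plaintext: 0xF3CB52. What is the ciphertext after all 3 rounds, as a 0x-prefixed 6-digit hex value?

s_0 = plaintext = 0xF3CB52
s_1 = Round(s_0, k_0) = 0xBBD95F
s_2 = Round(s_1, k_1) = 0xC0FDDC
s_3 = Round(s_2, k_2) = 0xC8E52E

0xC8E52E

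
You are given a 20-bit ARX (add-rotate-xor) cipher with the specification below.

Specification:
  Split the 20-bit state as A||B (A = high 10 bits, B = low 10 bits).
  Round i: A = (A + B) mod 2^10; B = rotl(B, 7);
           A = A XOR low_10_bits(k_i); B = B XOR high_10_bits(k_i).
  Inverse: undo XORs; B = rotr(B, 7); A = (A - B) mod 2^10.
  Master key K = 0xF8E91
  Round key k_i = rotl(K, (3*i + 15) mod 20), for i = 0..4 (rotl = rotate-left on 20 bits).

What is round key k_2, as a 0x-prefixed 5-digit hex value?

K = 0xF8E91
k_0 = rotl(K, (3*0+15) mod 20) = rotl(K, 15) = 0x8FC74
k_1 = rotl(K, (3*1+15) mod 20) = rotl(K, 18) = 0x7E3A4
k_2 = rotl(K, (3*2+15) mod 20) = rotl(K, 1) = 0xF1D23

0xF1D23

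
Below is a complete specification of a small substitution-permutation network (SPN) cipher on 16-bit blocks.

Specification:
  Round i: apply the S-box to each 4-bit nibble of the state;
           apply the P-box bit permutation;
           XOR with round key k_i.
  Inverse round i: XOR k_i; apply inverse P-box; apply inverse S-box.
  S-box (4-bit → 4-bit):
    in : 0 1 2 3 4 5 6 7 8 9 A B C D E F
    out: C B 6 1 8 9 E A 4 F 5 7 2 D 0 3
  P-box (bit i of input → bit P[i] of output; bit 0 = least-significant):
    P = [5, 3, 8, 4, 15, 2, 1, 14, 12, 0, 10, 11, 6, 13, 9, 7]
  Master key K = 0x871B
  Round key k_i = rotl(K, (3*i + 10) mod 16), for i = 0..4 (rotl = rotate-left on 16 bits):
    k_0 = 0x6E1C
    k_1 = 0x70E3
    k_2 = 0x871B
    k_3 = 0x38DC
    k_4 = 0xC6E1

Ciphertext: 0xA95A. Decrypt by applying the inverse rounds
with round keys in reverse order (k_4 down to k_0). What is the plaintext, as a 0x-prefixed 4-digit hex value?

0x2422

s_0 = ciphertext = 0xA95A
s_1 = InvRound(s_0, k_4) = 0x6609
s_2 = InvRound(s_1, k_3) = 0xD974
s_3 = InvRound(s_2, k_2) = 0xA96F
s_4 = InvRound(s_3, k_1) = 0x4512
s_5 = InvRound(s_4, k_0) = 0x2422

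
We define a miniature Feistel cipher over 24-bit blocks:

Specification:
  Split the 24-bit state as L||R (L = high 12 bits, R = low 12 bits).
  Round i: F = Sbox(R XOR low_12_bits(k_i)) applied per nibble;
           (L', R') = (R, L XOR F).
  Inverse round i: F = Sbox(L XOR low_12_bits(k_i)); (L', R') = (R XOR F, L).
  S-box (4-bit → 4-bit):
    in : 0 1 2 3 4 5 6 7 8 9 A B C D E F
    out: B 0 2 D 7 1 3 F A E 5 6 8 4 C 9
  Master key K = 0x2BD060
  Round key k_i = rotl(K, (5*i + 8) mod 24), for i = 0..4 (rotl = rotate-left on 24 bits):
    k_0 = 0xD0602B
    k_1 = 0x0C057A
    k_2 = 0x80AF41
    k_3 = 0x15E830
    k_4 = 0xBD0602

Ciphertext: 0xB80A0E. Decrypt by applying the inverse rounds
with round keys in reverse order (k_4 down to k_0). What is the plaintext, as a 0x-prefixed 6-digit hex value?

0x8CCFF2

s_0 = ciphertext = 0xB80A0E
s_1 = InvRound(s_0, k_4) = 0xEACB80
s_2 = InvRound(s_1, k_3) = 0x868EAC
s_3 = InvRound(s_2, k_2) = 0x182868
s_4 = InvRound(s_3, k_1) = 0xFF2182
s_5 = InvRound(s_4, k_0) = 0x8CCFF2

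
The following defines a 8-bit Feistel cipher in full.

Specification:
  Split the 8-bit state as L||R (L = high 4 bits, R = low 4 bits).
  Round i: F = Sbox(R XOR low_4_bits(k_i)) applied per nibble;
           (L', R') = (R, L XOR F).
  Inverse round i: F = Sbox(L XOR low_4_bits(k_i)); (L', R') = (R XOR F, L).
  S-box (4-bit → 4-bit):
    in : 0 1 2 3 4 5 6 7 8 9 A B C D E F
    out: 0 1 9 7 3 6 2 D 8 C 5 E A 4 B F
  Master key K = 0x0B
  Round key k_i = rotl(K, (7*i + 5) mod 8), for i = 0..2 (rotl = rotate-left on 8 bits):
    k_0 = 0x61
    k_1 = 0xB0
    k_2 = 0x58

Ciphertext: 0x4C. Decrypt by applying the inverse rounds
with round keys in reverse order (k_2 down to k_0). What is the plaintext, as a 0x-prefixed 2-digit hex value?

s_0 = ciphertext = 0x4C
s_1 = InvRound(s_0, k_2) = 0x64
s_2 = InvRound(s_1, k_1) = 0x66
s_3 = InvRound(s_2, k_0) = 0xB6

0xB6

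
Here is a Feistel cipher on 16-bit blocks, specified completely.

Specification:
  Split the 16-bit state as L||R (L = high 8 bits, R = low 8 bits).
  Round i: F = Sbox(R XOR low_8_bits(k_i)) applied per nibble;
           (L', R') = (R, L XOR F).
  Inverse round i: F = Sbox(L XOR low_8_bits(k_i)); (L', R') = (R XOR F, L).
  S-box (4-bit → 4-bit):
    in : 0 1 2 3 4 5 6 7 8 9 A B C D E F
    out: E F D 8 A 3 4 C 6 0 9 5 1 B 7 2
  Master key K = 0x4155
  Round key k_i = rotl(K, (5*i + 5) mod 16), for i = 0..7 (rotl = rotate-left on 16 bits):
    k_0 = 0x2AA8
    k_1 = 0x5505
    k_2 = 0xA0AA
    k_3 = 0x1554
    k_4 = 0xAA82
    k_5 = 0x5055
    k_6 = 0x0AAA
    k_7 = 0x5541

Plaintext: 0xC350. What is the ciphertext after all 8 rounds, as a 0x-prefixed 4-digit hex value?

0x09E4

s_0 = plaintext = 0xC350
s_1 = Round(s_0, k_0) = 0x50E5
s_2 = Round(s_1, k_1) = 0xE52E
s_3 = Round(s_2, k_2) = 0x2E8F
s_4 = Round(s_3, k_3) = 0x8F9B
s_5 = Round(s_4, k_4) = 0x9B7F
s_6 = Round(s_5, k_5) = 0x7F42
s_7 = Round(s_6, k_6) = 0x4209
s_8 = Round(s_7, k_7) = 0x09E4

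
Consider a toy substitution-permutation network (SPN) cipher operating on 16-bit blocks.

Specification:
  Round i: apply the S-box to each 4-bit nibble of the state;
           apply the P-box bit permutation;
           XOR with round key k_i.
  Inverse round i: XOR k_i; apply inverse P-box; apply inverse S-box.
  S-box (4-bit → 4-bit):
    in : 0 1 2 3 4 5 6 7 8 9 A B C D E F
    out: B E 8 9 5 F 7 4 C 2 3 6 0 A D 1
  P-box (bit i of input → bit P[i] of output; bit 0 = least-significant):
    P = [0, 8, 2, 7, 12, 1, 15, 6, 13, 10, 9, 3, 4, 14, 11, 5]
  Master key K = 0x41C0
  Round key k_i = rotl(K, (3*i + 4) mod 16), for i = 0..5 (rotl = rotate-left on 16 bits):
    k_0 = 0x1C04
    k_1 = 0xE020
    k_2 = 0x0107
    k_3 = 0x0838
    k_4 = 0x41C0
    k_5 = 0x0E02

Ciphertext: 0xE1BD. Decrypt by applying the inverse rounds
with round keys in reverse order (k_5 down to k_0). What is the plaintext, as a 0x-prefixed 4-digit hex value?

s_0 = ciphertext = 0xE1BD
s_1 = InvRound(s_0, k_5) = 0x55B5
s_2 = InvRound(s_1, k_4) = 0x3934
s_3 = InvRound(s_2, k_3) = 0xC3FB
s_4 = InvRound(s_3, k_2) = 0x0888
s_5 = InvRound(s_4, k_1) = 0x1372
s_6 = InvRound(s_5, k_0) = 0xEBDB

0xEBDB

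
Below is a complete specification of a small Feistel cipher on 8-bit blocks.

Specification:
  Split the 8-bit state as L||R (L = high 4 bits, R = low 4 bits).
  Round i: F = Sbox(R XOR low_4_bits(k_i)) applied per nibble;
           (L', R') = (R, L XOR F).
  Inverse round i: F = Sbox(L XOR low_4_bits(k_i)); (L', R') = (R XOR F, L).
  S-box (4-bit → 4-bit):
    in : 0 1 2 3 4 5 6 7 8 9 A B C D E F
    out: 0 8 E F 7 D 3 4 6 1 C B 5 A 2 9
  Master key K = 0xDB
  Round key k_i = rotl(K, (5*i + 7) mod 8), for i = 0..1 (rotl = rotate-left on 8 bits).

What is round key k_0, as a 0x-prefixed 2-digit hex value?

K = 0xDB
k_0 = rotl(K, (5*0+7) mod 8) = rotl(K, 7) = 0xED

0xED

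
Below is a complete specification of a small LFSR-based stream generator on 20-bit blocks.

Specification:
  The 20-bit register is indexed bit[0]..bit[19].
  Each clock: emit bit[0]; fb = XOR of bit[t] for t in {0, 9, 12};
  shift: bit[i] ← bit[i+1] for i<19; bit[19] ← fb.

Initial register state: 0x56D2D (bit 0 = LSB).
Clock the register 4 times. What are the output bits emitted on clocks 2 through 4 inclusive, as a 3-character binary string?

011

reg_0 = 0x56D2D
clock 1: out=1, reg = 0xAB696
clock 2: out=0, reg = 0x55B4B
clock 3: out=1, reg = 0xAADA5
clock 4: out=1, reg = 0xD56D2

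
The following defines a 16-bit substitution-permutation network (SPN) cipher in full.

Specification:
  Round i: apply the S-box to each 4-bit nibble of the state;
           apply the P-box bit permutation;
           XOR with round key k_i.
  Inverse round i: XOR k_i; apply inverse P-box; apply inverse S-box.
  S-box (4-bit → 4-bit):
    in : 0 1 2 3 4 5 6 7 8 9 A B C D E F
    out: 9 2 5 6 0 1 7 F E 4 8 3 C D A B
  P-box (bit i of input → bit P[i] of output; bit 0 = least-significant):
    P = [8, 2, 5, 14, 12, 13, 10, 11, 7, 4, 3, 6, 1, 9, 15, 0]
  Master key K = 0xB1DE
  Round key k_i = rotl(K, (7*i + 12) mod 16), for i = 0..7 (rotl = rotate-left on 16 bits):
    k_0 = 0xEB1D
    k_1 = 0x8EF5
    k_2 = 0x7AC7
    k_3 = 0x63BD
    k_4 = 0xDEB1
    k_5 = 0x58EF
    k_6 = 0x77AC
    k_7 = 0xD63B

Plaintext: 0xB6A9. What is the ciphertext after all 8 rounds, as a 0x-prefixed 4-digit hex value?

s_0 = plaintext = 0xB6A9
s_1 = Round(s_0, k_0) = 0xE1A7
s_2 = Round(s_1, k_1) = 0xC5C0
s_3 = Round(s_2, k_2) = 0xB746
s_4 = Round(s_3, k_3) = 0x6043
s_5 = Round(s_4, k_4) = 0x5C57
s_6 = Round(s_5, k_5) = 0x0981
s_7 = Round(s_6, k_6) = 0x5BA3
s_8 = Round(s_7, k_7) = 0xDE8D

0xDE8D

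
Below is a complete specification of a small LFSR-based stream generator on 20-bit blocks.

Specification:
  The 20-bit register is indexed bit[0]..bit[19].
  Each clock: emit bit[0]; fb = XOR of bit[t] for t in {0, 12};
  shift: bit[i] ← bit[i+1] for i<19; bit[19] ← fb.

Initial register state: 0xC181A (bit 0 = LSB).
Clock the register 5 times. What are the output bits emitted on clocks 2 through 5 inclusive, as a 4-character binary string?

1011

reg_0 = 0xC181A
clock 1: out=0, reg = 0xE0C0D
clock 2: out=1, reg = 0xF0606
clock 3: out=0, reg = 0x78303
clock 4: out=1, reg = 0xBC181
clock 5: out=1, reg = 0xDE0C0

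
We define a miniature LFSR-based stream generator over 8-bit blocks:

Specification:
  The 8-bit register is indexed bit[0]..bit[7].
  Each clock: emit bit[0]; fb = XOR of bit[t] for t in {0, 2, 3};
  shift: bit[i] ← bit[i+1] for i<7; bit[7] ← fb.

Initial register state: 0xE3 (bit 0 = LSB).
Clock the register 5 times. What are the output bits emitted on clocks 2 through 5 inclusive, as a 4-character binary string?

reg_0 = 0xE3
clock 1: out=1, reg = 0xF1
clock 2: out=1, reg = 0xF8
clock 3: out=0, reg = 0xFC
clock 4: out=0, reg = 0x7E
clock 5: out=0, reg = 0x3F

1000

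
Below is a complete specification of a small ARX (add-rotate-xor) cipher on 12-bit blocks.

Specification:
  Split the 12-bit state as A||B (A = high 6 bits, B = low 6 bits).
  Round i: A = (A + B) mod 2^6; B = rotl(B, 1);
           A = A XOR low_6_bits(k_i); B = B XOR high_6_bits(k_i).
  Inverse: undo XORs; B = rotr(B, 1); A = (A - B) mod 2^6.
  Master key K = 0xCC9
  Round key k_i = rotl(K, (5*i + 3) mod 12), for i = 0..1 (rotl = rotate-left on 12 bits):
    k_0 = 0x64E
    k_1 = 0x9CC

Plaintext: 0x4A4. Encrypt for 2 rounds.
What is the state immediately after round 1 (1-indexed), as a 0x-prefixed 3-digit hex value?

0xE10

s_0 = plaintext = 0x4A4
s_1 = Round(s_0, k_0) = 0xE10
s_2 = Round(s_1, k_1) = 0x107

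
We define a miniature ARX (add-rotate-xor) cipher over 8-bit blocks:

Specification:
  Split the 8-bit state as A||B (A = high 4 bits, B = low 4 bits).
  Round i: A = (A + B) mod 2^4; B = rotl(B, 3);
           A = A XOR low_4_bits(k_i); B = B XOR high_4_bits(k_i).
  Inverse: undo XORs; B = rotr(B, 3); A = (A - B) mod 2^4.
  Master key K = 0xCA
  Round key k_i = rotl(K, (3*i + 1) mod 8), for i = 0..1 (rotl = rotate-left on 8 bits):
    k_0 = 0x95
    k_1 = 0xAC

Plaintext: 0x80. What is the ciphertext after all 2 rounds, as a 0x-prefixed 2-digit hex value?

s_0 = plaintext = 0x80
s_1 = Round(s_0, k_0) = 0xD9
s_2 = Round(s_1, k_1) = 0xA6

0xA6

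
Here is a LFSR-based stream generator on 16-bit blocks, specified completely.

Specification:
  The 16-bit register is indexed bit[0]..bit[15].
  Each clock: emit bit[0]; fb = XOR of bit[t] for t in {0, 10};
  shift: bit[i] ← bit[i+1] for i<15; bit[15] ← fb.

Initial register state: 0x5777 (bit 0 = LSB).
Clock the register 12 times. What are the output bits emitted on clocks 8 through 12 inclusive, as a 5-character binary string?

reg_0 = 0x5777
clock 1: out=1, reg = 0x2BBB
clock 2: out=1, reg = 0x95DD
clock 3: out=1, reg = 0x4AEE
clock 4: out=0, reg = 0x2577
clock 5: out=1, reg = 0x12BB
clock 6: out=1, reg = 0x895D
clock 7: out=1, reg = 0xC4AE
clock 8: out=0, reg = 0xE257
clock 9: out=1, reg = 0xF12B
clock 10: out=1, reg = 0xF895
clock 11: out=1, reg = 0xFC4A
clock 12: out=0, reg = 0xFE25

01110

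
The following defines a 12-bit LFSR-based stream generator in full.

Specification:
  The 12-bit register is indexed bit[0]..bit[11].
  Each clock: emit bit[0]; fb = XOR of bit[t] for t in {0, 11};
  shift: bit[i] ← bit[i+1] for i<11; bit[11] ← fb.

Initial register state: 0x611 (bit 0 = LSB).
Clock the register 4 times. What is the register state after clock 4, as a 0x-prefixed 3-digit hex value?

0xF61

reg_0 = 0x611
clock 1: out=1, reg = 0xB08
clock 2: out=0, reg = 0xD84
clock 3: out=0, reg = 0xEC2
clock 4: out=0, reg = 0xF61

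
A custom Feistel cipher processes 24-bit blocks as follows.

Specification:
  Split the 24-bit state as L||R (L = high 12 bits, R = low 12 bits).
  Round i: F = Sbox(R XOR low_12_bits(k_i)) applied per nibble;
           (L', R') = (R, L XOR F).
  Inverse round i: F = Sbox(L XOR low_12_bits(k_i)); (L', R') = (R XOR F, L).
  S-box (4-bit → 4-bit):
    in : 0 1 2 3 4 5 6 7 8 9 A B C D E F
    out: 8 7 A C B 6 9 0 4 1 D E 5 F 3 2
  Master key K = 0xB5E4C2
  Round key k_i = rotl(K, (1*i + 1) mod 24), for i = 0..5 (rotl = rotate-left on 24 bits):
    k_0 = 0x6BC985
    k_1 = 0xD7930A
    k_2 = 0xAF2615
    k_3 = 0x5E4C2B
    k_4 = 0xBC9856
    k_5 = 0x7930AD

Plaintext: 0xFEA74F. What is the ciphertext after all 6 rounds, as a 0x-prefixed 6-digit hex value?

0x47FB57

s_0 = plaintext = 0xFEA74F
s_1 = Round(s_0, k_0) = 0x74FCB7
s_2 = Round(s_1, k_1) = 0xCB75A0
s_3 = Round(s_2, k_2) = 0x5A0051
s_4 = Round(s_3, k_3) = 0x0510AD
s_5 = Round(s_4, k_4) = 0x0AD47F
s_6 = Round(s_5, k_5) = 0x47FB57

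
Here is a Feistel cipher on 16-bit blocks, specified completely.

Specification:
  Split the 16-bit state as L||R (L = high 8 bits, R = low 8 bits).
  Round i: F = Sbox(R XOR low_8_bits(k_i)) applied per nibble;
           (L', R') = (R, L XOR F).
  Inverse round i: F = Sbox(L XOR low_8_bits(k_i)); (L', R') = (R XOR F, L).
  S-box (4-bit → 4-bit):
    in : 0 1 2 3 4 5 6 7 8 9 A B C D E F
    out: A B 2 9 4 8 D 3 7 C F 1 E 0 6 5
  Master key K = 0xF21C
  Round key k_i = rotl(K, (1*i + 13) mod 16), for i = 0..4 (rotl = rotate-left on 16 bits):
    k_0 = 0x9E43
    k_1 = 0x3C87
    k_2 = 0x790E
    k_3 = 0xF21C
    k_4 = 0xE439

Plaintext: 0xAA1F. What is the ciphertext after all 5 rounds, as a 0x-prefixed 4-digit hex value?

0x63CC

s_0 = plaintext = 0xAA1F
s_1 = Round(s_0, k_0) = 0x1F24
s_2 = Round(s_1, k_1) = 0x24E6
s_3 = Round(s_2, k_2) = 0xE643
s_4 = Round(s_3, k_3) = 0x4363
s_5 = Round(s_4, k_4) = 0x63CC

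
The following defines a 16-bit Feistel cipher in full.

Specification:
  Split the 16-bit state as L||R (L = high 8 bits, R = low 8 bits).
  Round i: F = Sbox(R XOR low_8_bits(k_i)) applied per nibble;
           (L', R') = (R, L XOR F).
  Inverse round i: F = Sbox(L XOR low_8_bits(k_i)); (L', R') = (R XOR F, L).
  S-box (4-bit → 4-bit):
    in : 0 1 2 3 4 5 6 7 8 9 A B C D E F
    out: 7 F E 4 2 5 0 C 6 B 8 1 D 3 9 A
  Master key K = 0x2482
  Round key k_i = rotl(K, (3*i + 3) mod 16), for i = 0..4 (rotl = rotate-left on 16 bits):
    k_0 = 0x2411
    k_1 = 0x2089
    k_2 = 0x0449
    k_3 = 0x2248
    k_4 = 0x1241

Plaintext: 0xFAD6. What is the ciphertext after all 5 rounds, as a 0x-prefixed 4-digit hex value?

s_0 = plaintext = 0xFAD6
s_1 = Round(s_0, k_0) = 0xD626
s_2 = Round(s_1, k_1) = 0x265C
s_3 = Round(s_2, k_2) = 0x5CD3
s_4 = Round(s_3, k_3) = 0xD3ED
s_5 = Round(s_4, k_4) = 0xED5E

0xED5E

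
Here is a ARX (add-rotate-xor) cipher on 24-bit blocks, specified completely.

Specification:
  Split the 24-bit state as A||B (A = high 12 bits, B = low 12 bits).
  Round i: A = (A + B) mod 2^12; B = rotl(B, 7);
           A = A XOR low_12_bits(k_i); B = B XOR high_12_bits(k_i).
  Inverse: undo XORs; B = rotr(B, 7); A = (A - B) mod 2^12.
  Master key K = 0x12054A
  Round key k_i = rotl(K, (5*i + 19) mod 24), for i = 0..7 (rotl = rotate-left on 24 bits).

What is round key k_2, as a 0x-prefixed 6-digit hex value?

K = 0x12054A
k_0 = rotl(K, (5*0+19) mod 24) = rotl(K, 19) = 0x50902A
k_1 = rotl(K, (5*1+19) mod 24) = rotl(K, 0) = 0x12054A
k_2 = rotl(K, (5*2+19) mod 24) = rotl(K, 5) = 0x40A942

0x40A942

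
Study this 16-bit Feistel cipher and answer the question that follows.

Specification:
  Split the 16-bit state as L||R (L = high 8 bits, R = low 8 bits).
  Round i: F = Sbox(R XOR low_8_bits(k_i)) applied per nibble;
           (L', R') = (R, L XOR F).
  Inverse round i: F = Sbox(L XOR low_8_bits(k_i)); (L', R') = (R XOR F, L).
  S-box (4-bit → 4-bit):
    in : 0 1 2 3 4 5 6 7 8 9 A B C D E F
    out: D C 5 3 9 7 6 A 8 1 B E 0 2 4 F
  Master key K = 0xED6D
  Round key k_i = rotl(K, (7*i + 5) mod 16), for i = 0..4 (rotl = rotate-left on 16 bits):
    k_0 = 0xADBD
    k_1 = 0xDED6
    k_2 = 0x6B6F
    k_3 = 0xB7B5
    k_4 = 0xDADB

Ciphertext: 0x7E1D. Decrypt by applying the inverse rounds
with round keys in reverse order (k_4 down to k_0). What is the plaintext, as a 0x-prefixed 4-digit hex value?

0x27C9

s_0 = ciphertext = 0x7E1D
s_1 = InvRound(s_0, k_4) = 0xAA7E
s_2 = InvRound(s_1, k_3) = 0xB1AA
s_3 = InvRound(s_2, k_2) = 0x8EB1
s_4 = InvRound(s_3, k_1) = 0xC98E
s_5 = InvRound(s_4, k_0) = 0x27C9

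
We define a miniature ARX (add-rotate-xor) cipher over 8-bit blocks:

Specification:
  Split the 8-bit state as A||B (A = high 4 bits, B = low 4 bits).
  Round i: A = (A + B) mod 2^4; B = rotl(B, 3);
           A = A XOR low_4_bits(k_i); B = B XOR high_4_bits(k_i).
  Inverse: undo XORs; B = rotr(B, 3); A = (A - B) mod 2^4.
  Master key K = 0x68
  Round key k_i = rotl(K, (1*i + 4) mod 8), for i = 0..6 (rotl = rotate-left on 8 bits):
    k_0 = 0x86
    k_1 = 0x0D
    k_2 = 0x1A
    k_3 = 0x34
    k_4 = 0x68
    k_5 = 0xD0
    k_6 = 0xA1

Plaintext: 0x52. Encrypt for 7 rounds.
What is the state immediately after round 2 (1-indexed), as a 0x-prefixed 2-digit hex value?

0x7C

s_0 = plaintext = 0x52
s_1 = Round(s_0, k_0) = 0x19
s_2 = Round(s_1, k_1) = 0x7C
s_3 = Round(s_2, k_2) = 0x97
s_4 = Round(s_3, k_3) = 0x48
s_5 = Round(s_4, k_4) = 0x42
s_6 = Round(s_5, k_5) = 0x6C
s_7 = Round(s_6, k_6) = 0x3C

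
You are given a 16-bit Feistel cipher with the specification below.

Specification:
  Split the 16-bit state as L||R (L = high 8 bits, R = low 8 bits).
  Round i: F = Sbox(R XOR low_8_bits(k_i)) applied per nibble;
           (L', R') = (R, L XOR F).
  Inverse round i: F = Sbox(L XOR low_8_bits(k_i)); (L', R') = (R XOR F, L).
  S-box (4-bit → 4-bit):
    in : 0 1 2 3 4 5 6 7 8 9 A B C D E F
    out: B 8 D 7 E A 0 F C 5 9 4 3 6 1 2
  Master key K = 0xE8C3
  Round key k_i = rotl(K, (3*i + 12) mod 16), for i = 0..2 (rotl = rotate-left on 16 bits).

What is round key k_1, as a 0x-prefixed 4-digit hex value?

0xF461

K = 0xE8C3
k_0 = rotl(K, (3*0+12) mod 16) = rotl(K, 12) = 0x3E8C
k_1 = rotl(K, (3*1+12) mod 16) = rotl(K, 15) = 0xF461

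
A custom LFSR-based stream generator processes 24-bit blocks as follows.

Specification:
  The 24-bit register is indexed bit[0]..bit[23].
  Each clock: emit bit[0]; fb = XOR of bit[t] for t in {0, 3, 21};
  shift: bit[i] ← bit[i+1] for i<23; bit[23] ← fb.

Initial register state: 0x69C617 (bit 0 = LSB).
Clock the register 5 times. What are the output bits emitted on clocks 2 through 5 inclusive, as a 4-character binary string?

reg_0 = 0x69C617
clock 1: out=1, reg = 0x34E30B
clock 2: out=1, reg = 0x9A7185
clock 3: out=1, reg = 0xCD38C2
clock 4: out=0, reg = 0x669C61
clock 5: out=1, reg = 0x334E30

1101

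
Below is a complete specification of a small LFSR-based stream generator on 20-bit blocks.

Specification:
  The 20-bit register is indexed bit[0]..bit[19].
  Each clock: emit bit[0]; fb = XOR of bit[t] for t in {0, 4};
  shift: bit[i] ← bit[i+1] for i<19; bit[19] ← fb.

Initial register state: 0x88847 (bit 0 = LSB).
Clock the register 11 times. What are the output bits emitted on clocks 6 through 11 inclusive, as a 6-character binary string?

010000

reg_0 = 0x88847
clock 1: out=1, reg = 0xC4423
clock 2: out=1, reg = 0xE2211
clock 3: out=1, reg = 0x71108
clock 4: out=0, reg = 0x38884
clock 5: out=0, reg = 0x1C442
clock 6: out=0, reg = 0x0E221
clock 7: out=1, reg = 0x87110
clock 8: out=0, reg = 0xC3888
clock 9: out=0, reg = 0x61C44
clock 10: out=0, reg = 0x30E22
clock 11: out=0, reg = 0x18711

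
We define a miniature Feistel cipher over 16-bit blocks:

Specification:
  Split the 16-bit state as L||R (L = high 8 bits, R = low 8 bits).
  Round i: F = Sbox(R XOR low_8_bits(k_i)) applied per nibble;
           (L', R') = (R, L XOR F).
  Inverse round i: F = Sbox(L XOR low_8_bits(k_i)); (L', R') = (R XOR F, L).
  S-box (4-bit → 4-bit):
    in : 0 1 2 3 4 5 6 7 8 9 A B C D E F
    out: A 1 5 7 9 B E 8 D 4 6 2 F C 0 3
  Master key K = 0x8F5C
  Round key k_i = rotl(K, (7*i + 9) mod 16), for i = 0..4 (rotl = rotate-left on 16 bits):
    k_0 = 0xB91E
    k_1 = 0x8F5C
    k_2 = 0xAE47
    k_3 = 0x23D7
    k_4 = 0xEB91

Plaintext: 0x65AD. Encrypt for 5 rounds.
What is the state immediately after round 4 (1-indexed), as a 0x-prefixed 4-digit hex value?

s_0 = plaintext = 0x65AD
s_1 = Round(s_0, k_0) = 0xAD42
s_2 = Round(s_1, k_1) = 0x42BD
s_3 = Round(s_2, k_2) = 0xBD74
s_4 = Round(s_3, k_3) = 0x74DA
s_5 = Round(s_4, k_4) = 0xDAE6

0x74DA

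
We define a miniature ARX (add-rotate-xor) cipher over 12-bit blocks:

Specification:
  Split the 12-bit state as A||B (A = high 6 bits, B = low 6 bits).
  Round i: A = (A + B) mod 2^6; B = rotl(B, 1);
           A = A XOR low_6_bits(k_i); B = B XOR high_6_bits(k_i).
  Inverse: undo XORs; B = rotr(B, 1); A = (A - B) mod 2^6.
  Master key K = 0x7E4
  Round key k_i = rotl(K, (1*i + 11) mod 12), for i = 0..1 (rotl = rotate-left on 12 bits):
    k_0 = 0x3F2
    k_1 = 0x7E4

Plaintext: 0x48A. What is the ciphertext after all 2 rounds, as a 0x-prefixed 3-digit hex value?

0xB69

s_0 = plaintext = 0x48A
s_1 = Round(s_0, k_0) = 0xB9B
s_2 = Round(s_1, k_1) = 0xB69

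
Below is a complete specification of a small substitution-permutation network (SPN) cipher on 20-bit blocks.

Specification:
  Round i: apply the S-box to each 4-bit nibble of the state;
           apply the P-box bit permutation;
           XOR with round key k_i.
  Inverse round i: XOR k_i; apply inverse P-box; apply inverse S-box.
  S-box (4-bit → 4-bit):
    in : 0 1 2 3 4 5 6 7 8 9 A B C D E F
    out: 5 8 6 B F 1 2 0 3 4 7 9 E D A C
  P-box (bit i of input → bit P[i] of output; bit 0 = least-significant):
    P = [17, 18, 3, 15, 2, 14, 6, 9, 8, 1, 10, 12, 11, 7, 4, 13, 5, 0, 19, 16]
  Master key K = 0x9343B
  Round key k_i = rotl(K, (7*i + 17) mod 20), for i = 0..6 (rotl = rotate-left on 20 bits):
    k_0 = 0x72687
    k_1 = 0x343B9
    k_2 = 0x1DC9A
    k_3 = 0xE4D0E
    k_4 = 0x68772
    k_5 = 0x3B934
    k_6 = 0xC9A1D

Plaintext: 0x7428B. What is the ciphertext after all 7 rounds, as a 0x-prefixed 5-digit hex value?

s_0 = plaintext = 0x7428B
s_1 = Round(s_0, k_0) = 0x5CA11
s_2 = Round(s_1, k_1) = 0x3E40B
s_3 = Round(s_2, k_2) = 0x2697D
s_4 = Round(s_3, k_3) = 0x4C987
s_5 = Round(s_4, k_4) = 0xFE3C7
s_6 = Round(s_5, k_5) = 0xACAF6
s_7 = Round(s_6, k_6) = 0x0BDEE

0x0BDEE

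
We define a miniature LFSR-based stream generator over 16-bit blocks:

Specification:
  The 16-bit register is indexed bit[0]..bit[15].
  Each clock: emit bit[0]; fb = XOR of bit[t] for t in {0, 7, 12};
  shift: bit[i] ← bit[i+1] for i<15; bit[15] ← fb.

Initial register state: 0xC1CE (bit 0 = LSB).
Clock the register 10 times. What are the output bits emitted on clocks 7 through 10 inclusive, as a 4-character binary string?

reg_0 = 0xC1CE
clock 1: out=0, reg = 0xE0E7
clock 2: out=1, reg = 0x7073
clock 3: out=1, reg = 0x3839
clock 4: out=1, reg = 0x1C1C
clock 5: out=0, reg = 0x8E0E
clock 6: out=0, reg = 0x4707
clock 7: out=1, reg = 0xA383
clock 8: out=1, reg = 0x51C1
clock 9: out=1, reg = 0xA8E0
clock 10: out=0, reg = 0xD470

1110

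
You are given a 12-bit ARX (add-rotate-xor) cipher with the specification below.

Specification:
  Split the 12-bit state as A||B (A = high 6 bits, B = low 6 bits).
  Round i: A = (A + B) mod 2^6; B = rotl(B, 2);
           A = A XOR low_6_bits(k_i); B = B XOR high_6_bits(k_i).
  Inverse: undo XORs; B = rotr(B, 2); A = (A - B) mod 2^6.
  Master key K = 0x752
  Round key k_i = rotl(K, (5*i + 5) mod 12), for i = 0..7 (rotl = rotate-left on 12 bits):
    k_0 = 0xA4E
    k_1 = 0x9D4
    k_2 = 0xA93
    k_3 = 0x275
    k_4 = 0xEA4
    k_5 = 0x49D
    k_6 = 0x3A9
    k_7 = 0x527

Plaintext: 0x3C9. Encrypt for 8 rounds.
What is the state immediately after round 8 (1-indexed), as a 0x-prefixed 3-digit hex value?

s_0 = plaintext = 0x3C9
s_1 = Round(s_0, k_0) = 0x58D
s_2 = Round(s_1, k_1) = 0xDD3
s_3 = Round(s_2, k_2) = 0x667
s_4 = Round(s_3, k_3) = 0xD57
s_5 = Round(s_4, k_4) = 0xA27
s_6 = Round(s_5, k_5) = 0x48C
s_7 = Round(s_6, k_6) = 0xDFE
s_8 = Round(s_7, k_7) = 0x4AF

0x4AF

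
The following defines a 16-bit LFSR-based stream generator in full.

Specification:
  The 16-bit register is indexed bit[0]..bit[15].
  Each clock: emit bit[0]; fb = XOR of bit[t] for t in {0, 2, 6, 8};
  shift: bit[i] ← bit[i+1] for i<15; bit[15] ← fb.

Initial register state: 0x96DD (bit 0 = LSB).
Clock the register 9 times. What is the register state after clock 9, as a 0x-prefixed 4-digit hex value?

reg_0 = 0x96DD
clock 1: out=1, reg = 0xCB6E
clock 2: out=0, reg = 0xE5B7
clock 3: out=1, reg = 0xF2DB
clock 4: out=1, reg = 0x796D
clock 5: out=1, reg = 0x3CB6
clock 6: out=0, reg = 0x9E5B
clock 7: out=1, reg = 0x4F2D
clock 8: out=1, reg = 0xA796
clock 9: out=0, reg = 0x53CB

0x53CB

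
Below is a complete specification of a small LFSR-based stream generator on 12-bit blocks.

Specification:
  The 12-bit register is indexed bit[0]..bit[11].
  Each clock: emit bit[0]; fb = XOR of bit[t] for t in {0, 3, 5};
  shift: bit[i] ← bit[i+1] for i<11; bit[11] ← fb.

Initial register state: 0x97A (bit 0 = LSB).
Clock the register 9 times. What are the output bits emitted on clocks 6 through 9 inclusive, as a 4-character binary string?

1101

reg_0 = 0x97A
clock 1: out=0, reg = 0x4BD
clock 2: out=1, reg = 0xA5E
clock 3: out=0, reg = 0xD2F
clock 4: out=1, reg = 0xE97
clock 5: out=1, reg = 0xF4B
clock 6: out=1, reg = 0x7A5
clock 7: out=1, reg = 0x3D2
clock 8: out=0, reg = 0x1E9
clock 9: out=1, reg = 0x8F4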